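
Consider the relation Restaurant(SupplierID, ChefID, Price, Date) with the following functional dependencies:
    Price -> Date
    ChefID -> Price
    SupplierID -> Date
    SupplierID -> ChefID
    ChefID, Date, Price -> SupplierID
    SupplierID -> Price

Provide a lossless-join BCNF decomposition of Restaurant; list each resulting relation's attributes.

{ChefID, Price, SupplierID}; {Date, Price}

Candidate keys of the original relation: {ChefID}, {SupplierID}.
Within {ChefID, Date, Price, SupplierID}: {Price}⁺ ∩ {ChefID, Date, Price, SupplierID} = {Date, Price}, not the whole set, so Price -> Date violates BCNF; decompose into {Date, Price} and {ChefID, Price, SupplierID}.
{Date, Price}: every determinant is a superkey — BCNF.
{ChefID, Price, SupplierID}: every determinant is a superkey — BCNF.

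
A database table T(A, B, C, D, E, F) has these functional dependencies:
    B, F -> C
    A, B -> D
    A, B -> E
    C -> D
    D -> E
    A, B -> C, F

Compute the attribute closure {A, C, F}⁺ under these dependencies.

Start with {A, C, F}.
C -> D applies; add {D} → now {A, C, D, F}.
D -> E applies; add {E} → now {A, C, D, E, F}.
No further FD applies.

{A, C, D, E, F}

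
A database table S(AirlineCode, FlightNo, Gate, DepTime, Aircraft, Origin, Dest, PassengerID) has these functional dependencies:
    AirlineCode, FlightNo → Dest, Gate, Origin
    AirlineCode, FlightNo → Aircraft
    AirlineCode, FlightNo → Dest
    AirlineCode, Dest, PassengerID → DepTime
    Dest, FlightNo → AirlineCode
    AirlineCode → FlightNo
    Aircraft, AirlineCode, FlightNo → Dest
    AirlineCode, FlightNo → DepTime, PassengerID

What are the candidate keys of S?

{AirlineCode}, {Dest, FlightNo}

{AirlineCode}⁺ = {Aircraft, AirlineCode, DepTime, Dest, FlightNo, Gate, Origin, PassengerID}, which is every attribute, so {AirlineCode} is a candidate key.
{Dest, FlightNo}⁺ = {Aircraft, AirlineCode, DepTime, Dest, FlightNo, Gate, Origin, PassengerID}, which is every attribute, so {Dest, FlightNo} is a candidate key.
No proper subset of any of these is a key, and no other minimal superkey exists.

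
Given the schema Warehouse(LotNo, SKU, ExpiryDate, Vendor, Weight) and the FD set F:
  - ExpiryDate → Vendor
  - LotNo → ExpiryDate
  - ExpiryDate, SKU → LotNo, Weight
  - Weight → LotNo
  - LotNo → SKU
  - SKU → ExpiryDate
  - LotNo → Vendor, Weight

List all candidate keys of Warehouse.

{LotNo}, {SKU}, {Weight}

Closure of {LotNo} is {ExpiryDate, LotNo, SKU, Vendor, Weight}, the whole schema; {LotNo} is a candidate key.
Closure of {SKU} is {ExpiryDate, LotNo, SKU, Vendor, Weight}, the whole schema; {SKU} is a candidate key.
Closure of {Weight} is {ExpiryDate, LotNo, SKU, Vendor, Weight}, the whole schema; {Weight} is a candidate key.
These are minimal and exhaustive — every other superkey contains one of them.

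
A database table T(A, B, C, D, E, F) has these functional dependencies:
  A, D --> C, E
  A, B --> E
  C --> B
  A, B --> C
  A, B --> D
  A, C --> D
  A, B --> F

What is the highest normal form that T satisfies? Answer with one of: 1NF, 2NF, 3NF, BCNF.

3NF

Candidate keys: {A, B}, {A, C}, {A, D}. Prime attributes: {A, B, C, D}.
C --> B: {C}⁺ = {B, C}, which is not all of the attributes, so the left side is not a superkey — BCNF is violated.
Since {B} ⊆ prime attributes and every other non-superkey FD also has a prime right side, the schema is in 3NF.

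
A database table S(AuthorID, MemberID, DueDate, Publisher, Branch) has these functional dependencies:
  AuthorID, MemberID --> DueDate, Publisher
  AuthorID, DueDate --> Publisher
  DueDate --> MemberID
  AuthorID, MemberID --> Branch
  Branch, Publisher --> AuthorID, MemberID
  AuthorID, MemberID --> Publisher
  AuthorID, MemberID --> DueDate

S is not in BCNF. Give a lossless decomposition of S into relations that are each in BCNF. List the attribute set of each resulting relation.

Candidate keys of the original relation: {AuthorID, DueDate}, {AuthorID, MemberID}, {Branch, Publisher}.
In {AuthorID, Branch, DueDate, MemberID, Publisher}, {DueDate} is not a superkey ({DueDate}⁺ restricted to this set is {DueDate, MemberID}), so split on DueDate --> MemberID into {DueDate, MemberID} and {AuthorID, Branch, DueDate, Publisher}.
{DueDate, MemberID} is in BCNF.
{AuthorID, Branch, DueDate, Publisher} is in BCNF.

{AuthorID, Branch, DueDate, Publisher}; {DueDate, MemberID}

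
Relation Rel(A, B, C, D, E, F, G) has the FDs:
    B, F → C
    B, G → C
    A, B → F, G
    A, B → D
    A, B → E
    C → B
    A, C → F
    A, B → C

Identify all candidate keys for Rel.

{A, B}, {A, C}

No FD produces {A}, so it must be in every candidate key.
{A, B} is a candidate key since {A, B}⁺ = {A, B, C, D, E, F, G} covers every attribute.
{A, C} is a candidate key since {A, C}⁺ = {A, B, C, D, E, F, G} covers every attribute.
No proper subset of any of these is a key, and no other minimal superkey exists.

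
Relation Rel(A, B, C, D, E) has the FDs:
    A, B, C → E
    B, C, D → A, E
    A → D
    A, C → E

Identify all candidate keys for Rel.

{A, B, C}, {B, C, D}

No FD produces {B, C}, so they must be in every candidate key.
{A, B, C} is a candidate key since {A, B, C}⁺ = {A, B, C, D, E} covers every attribute.
{B, C, D} is a candidate key since {B, C, D}⁺ = {A, B, C, D, E} covers every attribute.
No proper subset of any of these is a key, and no other minimal superkey exists.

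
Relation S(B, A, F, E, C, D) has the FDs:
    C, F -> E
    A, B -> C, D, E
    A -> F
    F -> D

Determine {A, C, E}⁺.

Start with {A, C, E}.
A -> F applies; add {F} → now {A, C, E, F}.
F -> D applies; add {D} → now {A, C, D, E, F}.
No further FD applies.

{A, C, D, E, F}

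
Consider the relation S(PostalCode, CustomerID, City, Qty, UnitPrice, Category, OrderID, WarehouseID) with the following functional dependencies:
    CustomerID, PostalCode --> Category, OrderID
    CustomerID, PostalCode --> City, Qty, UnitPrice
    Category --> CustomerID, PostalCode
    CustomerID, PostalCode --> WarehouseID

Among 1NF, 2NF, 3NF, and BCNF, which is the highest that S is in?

Candidate keys: {Category}, {CustomerID, PostalCode}. Prime attributes: {Category, CustomerID, PostalCode}.
Every FD has a superkey on the left, so the relation is in BCNF.

BCNF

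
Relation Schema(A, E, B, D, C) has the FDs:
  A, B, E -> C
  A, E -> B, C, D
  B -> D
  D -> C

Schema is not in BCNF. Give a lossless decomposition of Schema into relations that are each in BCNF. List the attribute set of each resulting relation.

Candidate key of the original relation: {A, E}.
{A, B, C, D, E}: {B} determines {B, C, D} here but is not a superkey — split on B -> C, D, giving {B, C, D} and {A, B, E}.
{B, C, D}: {D} determines {C, D} here but is not a superkey — split on D -> C, giving {C, D} and {B, D}.
{C, D} has no BCNF violation.
{B, D} has no BCNF violation.
{A, B, E} has no BCNF violation.

{A, B, E}; {B, D}; {C, D}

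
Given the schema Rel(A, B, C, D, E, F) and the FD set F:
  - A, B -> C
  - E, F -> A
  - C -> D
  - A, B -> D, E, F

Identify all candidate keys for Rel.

{B} never appears on the right of any FD, so every key must include it.
{A, B}⁺ = {A, B, C, D, E, F}, which is every attribute, so {A, B} is a candidate key.
{B, E, F}⁺ = {A, B, C, D, E, F}, which is every attribute, so {B, E, F} is a candidate key.
No proper subset of any of these is a key, and no other minimal superkey exists.

{A, B}, {B, E, F}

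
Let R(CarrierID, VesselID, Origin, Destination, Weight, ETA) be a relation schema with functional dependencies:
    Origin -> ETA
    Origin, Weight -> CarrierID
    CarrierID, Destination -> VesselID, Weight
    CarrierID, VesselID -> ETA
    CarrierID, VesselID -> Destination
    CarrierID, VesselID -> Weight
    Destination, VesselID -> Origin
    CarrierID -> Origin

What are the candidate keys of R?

{CarrierID, Destination}⁺ = {CarrierID, Destination, ETA, Origin, VesselID, Weight}, which is every attribute, so {CarrierID, Destination} is a candidate key.
{CarrierID, VesselID}⁺ = {CarrierID, Destination, ETA, Origin, VesselID, Weight}, which is every attribute, so {CarrierID, VesselID} is a candidate key.
{Destination, Origin, Weight}⁺ = {CarrierID, Destination, ETA, Origin, VesselID, Weight}, which is every attribute, so {Destination, Origin, Weight} is a candidate key.
{Destination, VesselID, Weight}⁺ = {CarrierID, Destination, ETA, Origin, VesselID, Weight}, which is every attribute, so {Destination, VesselID, Weight} is a candidate key.
{Origin, VesselID, Weight}⁺ = {CarrierID, Destination, ETA, Origin, VesselID, Weight}, which is every attribute, so {Origin, VesselID, Weight} is a candidate key.
No proper subset of any of these is a key, and no other minimal superkey exists.

{CarrierID, Destination}, {CarrierID, VesselID}, {Destination, Origin, Weight}, {Destination, VesselID, Weight}, {Origin, VesselID, Weight}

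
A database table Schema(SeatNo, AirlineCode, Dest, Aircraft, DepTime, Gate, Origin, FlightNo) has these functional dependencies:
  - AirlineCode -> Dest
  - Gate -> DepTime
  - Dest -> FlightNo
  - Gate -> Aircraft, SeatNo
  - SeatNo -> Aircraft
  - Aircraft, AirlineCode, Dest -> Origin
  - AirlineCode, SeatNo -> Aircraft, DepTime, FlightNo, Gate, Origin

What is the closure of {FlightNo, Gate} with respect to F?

{Aircraft, DepTime, FlightNo, Gate, SeatNo}

Start with {FlightNo, Gate}.
Gate -> DepTime applies; add {DepTime} → now {DepTime, FlightNo, Gate}.
Gate -> Aircraft, SeatNo applies; add {Aircraft, SeatNo} → now {Aircraft, DepTime, FlightNo, Gate, SeatNo}.
No further FD applies.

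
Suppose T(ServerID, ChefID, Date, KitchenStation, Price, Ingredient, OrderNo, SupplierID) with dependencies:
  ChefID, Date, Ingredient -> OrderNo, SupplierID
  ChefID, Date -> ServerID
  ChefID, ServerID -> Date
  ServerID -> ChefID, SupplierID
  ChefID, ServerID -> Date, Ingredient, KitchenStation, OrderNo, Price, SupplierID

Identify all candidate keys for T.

{ChefID, Date}, {ServerID}

{ServerID} is a candidate key since {ServerID}⁺ = {ChefID, Date, Ingredient, KitchenStation, OrderNo, Price, ServerID, SupplierID} covers every attribute.
{ChefID, Date} is a candidate key since {ChefID, Date}⁺ = {ChefID, Date, Ingredient, KitchenStation, OrderNo, Price, ServerID, SupplierID} covers every attribute.
Any other superkey properly contains one of these, so there are no further candidate keys.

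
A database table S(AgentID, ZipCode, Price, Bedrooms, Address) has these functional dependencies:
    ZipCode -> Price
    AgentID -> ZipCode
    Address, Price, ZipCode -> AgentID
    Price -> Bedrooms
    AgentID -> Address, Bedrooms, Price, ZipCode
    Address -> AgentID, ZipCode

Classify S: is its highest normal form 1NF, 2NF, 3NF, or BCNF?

Candidate keys: {Address}, {AgentID}. Prime attributes: {Address, AgentID}.
For ZipCode -> Price we have {ZipCode}⁺ = {Bedrooms, Price, ZipCode}; {ZipCode} is not a superkey, so BCNF fails.
ZipCode -> Price determines the non-prime attribute {Price} from a non-superkey — 3NF is violated.
Every candidate key is a single attribute, so no partial dependency is possible; 2NF holds.

2NF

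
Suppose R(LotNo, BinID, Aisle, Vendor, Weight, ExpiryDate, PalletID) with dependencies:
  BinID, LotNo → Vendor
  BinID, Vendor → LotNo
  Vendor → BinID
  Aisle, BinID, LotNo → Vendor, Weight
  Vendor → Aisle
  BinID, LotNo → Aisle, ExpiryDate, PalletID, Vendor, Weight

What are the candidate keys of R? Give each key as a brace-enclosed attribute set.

{Vendor} is a candidate key since {Vendor}⁺ = {Aisle, BinID, ExpiryDate, LotNo, PalletID, Vendor, Weight} covers every attribute.
{BinID, LotNo} is a candidate key since {BinID, LotNo}⁺ = {Aisle, BinID, ExpiryDate, LotNo, PalletID, Vendor, Weight} covers every attribute.
Any other superkey properly contains one of these, so there are no further candidate keys.

{BinID, LotNo}, {Vendor}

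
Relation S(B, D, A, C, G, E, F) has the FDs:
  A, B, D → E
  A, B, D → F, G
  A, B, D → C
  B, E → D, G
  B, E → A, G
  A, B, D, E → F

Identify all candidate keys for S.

Attributes never on any right-hand side: {B} — every candidate key must contain it.
Closure of {B, E} is {A, B, C, D, E, F, G}, the whole schema; {B, E} is a candidate key.
Closure of {A, B, D} is {A, B, C, D, E, F, G}, the whole schema; {A, B, D} is a candidate key.
These are minimal and exhaustive — every other superkey contains one of them.

{A, B, D}, {B, E}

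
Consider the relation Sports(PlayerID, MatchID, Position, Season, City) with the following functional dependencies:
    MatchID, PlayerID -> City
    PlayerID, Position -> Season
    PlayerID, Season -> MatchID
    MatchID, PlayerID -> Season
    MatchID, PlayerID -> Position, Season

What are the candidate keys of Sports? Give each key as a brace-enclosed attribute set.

{MatchID, PlayerID}, {PlayerID, Position}, {PlayerID, Season}

{PlayerID} never appears on the right of any FD, so every key must include it.
{MatchID, PlayerID}⁺ = {City, MatchID, PlayerID, Position, Season}, which is every attribute, so {MatchID, PlayerID} is a candidate key.
{PlayerID, Position}⁺ = {City, MatchID, PlayerID, Position, Season}, which is every attribute, so {PlayerID, Position} is a candidate key.
{PlayerID, Season}⁺ = {City, MatchID, PlayerID, Position, Season}, which is every attribute, so {PlayerID, Season} is a candidate key.
Any other superkey properly contains one of these, so there are no further candidate keys.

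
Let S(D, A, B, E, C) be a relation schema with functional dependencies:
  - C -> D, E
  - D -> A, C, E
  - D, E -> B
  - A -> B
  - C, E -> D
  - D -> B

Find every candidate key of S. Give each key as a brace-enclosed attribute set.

{C}⁺ = {A, B, C, D, E} — all of the relation — so {C} is a candidate key.
{D}⁺ = {A, B, C, D, E} — all of the relation — so {D} is a candidate key.
Any other superkey properly contains one of these, so there are no further candidate keys.

{C}, {D}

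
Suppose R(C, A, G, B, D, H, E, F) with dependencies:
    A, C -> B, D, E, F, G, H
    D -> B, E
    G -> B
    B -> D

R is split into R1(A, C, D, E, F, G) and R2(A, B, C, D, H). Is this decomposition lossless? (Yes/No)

R1 ∩ R2 = {A, C, D}; its closure under F is {A, B, C, D, E, F, G, H}.
Since R1 ⊆ {A, B, C, D, E, F, G, H}, the intersection is a superkey of R1; the decomposition is lossless.

Yes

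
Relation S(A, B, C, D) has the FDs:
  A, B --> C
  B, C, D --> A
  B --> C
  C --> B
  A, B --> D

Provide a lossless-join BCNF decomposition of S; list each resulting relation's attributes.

Candidate keys of the original relation: {A, B}, {A, C}, {B, D}, {C, D}.
Within {A, B, C, D}: {B}⁺ ∩ {A, B, C, D} = {B, C}, not the whole set, so B --> C violates BCNF; decompose into {B, C} and {A, B, D}.
{B, C} is in BCNF.
{A, B, D} is in BCNF.

{A, B, D}; {B, C}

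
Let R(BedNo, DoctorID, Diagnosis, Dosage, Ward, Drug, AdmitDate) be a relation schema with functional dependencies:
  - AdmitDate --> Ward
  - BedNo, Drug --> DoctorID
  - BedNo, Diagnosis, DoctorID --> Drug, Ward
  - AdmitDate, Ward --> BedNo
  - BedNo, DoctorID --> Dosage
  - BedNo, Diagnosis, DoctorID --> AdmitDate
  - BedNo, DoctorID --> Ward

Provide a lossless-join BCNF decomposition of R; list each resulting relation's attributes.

{AdmitDate, BedNo, Ward}; {AdmitDate, Diagnosis, Drug}; {AdmitDate, DoctorID, Dosage}; {AdmitDate, DoctorID, Drug}

Candidate keys of the original relation: {AdmitDate, Diagnosis, DoctorID}, {AdmitDate, Diagnosis, Drug}, {BedNo, Diagnosis, DoctorID}, {BedNo, Diagnosis, Drug}.
{AdmitDate, BedNo, Diagnosis, DoctorID, Dosage, Drug, Ward}: {AdmitDate} determines {AdmitDate, BedNo, Ward} here but is not a superkey — split on AdmitDate --> BedNo, Ward, giving {AdmitDate, BedNo, Ward} and {AdmitDate, Diagnosis, DoctorID, Dosage, Drug}.
{AdmitDate, BedNo, Ward}: every determinant is a superkey — BCNF.
{AdmitDate, Diagnosis, DoctorID, Dosage, Drug}: {AdmitDate, DoctorID} determines {AdmitDate, DoctorID, Dosage} here but is not a superkey — split on AdmitDate, DoctorID --> Dosage, giving {AdmitDate, DoctorID, Dosage} and {AdmitDate, Diagnosis, DoctorID, Drug}.
{AdmitDate, DoctorID, Dosage}: every determinant is a superkey — BCNF.
{AdmitDate, Diagnosis, DoctorID, Drug}: {AdmitDate, Drug} determines {AdmitDate, DoctorID, Drug} here but is not a superkey — split on AdmitDate, Drug --> DoctorID, giving {AdmitDate, DoctorID, Drug} and {AdmitDate, Diagnosis, Drug}.
{AdmitDate, DoctorID, Drug}: every determinant is a superkey — BCNF.
{AdmitDate, Diagnosis, Drug}: every determinant is a superkey — BCNF.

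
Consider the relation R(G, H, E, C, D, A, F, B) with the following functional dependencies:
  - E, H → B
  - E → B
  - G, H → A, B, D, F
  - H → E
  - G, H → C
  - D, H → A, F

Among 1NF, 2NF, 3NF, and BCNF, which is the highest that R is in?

Candidate key: {G, H}. Prime attributes: {G, H}.
E, H → B: {E, H}⁺ = {B, E, H}, which is not all of the attributes, so the left side is not a superkey — BCNF is violated.
E, H → B determines the non-prime attribute {B} from a non-superkey — 3NF is violated.
{H} is a proper subset of the key {G, H}, and {H}⁺ contains the non-prime attributes {B, E} — a partial dependency, so 2NF is violated.

1NF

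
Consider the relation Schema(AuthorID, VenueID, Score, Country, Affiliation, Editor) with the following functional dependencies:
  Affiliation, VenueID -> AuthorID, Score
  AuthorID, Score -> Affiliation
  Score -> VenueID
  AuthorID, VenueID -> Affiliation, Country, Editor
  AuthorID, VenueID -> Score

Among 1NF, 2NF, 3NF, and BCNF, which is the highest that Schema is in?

Candidate keys: {Affiliation, Score}, {Affiliation, VenueID}, {AuthorID, Score}, {AuthorID, VenueID}. Prime attributes: {Affiliation, AuthorID, Score, VenueID}.
Score -> VenueID: {Score}⁺ = {Score, VenueID}, which is not all of the attributes, so the left side is not a superkey — BCNF is violated.
Since {VenueID} ⊆ prime attributes and every other non-superkey FD also has a prime right side, the schema is in 3NF.

3NF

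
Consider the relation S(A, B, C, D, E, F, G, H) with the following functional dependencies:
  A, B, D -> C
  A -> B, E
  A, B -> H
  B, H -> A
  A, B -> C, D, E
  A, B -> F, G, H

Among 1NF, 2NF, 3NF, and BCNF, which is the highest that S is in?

Candidate keys: {A}, {B, H}. Prime attributes: {A, B, H}.
Every FD has a superkey on the left, so the relation is in BCNF.

BCNF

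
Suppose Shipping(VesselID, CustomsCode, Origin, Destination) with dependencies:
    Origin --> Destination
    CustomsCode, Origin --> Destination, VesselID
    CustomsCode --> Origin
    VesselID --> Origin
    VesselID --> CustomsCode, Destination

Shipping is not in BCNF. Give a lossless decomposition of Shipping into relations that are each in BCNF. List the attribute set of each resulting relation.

{CustomsCode, Origin, VesselID}; {Destination, Origin}

Candidate keys of the original relation: {CustomsCode}, {VesselID}.
{CustomsCode, Destination, Origin, VesselID}: {Origin} determines {Destination, Origin} here but is not a superkey — split on Origin --> Destination, giving {Destination, Origin} and {CustomsCode, Origin, VesselID}.
{Destination, Origin} is in BCNF.
{CustomsCode, Origin, VesselID} is in BCNF.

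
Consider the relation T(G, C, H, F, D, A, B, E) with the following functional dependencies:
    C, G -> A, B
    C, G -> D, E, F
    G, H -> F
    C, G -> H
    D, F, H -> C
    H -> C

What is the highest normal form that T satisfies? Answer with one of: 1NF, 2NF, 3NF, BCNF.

Candidate keys: {C, G}, {G, H}. Prime attributes: {C, G, H}.
D, F, H -> C: {D, F, H}⁺ = {C, D, F, H}, which is not all of the attributes, so the left side is not a superkey — BCNF is violated.
Since {C} ⊆ prime attributes and every other non-superkey FD also has a prime right side, the schema is in 3NF.

3NF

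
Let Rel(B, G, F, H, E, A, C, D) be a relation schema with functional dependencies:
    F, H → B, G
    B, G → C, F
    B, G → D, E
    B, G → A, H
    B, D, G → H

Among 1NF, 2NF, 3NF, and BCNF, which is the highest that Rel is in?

Candidate keys: {B, G}, {F, H}. Prime attributes: {B, F, G, H}.
The left-hand side of every FD is a superkey, so BCNF is satisfied.

BCNF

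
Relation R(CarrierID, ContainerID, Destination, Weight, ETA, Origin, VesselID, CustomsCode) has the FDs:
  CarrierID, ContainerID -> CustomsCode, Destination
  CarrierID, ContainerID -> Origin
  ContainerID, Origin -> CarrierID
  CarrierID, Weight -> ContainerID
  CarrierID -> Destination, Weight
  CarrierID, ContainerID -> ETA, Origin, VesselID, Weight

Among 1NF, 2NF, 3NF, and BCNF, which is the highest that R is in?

Candidate keys: {CarrierID}, {ContainerID, Origin}. Prime attributes: {CarrierID, ContainerID, Origin}.
Each dependency's left side is a superkey — BCNF holds.

BCNF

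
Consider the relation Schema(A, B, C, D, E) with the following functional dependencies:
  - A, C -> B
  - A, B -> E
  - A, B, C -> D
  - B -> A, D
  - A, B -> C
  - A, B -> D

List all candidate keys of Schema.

{A, C}, {B}

{B} is a candidate key since {B}⁺ = {A, B, C, D, E} covers every attribute.
{A, C} is a candidate key since {A, C}⁺ = {A, B, C, D, E} covers every attribute.
No proper subset of any of these is a key, and no other minimal superkey exists.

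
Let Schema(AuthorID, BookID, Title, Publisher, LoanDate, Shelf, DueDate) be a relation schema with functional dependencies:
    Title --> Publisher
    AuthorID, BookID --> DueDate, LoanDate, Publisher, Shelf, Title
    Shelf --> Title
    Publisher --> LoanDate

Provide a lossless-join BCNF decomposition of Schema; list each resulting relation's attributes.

{AuthorID, BookID, DueDate, Shelf}; {LoanDate, Publisher}; {Publisher, Title}; {Shelf, Title}

Candidate key of the original relation: {AuthorID, BookID}.
In {AuthorID, BookID, DueDate, LoanDate, Publisher, Shelf, Title}, {Title} is not a superkey ({Title}⁺ restricted to this set is {LoanDate, Publisher, Title}), so split on Title --> LoanDate, Publisher into {LoanDate, Publisher, Title} and {AuthorID, BookID, DueDate, Shelf, Title}.
In {LoanDate, Publisher, Title}, {Publisher} is not a superkey ({Publisher}⁺ restricted to this set is {LoanDate, Publisher}), so split on Publisher --> LoanDate into {LoanDate, Publisher} and {Publisher, Title}.
{LoanDate, Publisher} is in BCNF.
{Publisher, Title} is in BCNF.
In {AuthorID, BookID, DueDate, Shelf, Title}, {Shelf} is not a superkey ({Shelf}⁺ restricted to this set is {Shelf, Title}), so split on Shelf --> Title into {Shelf, Title} and {AuthorID, BookID, DueDate, Shelf}.
{Shelf, Title} is in BCNF.
{AuthorID, BookID, DueDate, Shelf} is in BCNF.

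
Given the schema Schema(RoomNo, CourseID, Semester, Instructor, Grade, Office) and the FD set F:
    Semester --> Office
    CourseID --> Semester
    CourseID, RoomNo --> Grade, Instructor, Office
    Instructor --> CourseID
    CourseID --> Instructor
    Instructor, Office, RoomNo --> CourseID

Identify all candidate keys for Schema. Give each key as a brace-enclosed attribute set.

{CourseID, RoomNo}, {Instructor, RoomNo}

Attributes never on any right-hand side: {RoomNo} — every candidate key must contain it.
{CourseID, RoomNo}⁺ = {CourseID, Grade, Instructor, Office, RoomNo, Semester}, which is every attribute, so {CourseID, RoomNo} is a candidate key.
{Instructor, RoomNo}⁺ = {CourseID, Grade, Instructor, Office, RoomNo, Semester}, which is every attribute, so {Instructor, RoomNo} is a candidate key.
No proper subset of any of these is a key, and no other minimal superkey exists.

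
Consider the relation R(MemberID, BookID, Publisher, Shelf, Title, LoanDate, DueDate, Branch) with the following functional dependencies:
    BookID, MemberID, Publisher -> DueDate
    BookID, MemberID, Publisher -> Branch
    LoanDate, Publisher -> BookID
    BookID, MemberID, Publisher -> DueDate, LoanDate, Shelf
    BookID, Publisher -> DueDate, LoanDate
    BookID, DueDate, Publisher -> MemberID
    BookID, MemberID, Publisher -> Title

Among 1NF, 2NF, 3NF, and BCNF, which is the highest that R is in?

BCNF

Candidate keys: {BookID, Publisher}, {LoanDate, Publisher}. Prime attributes: {BookID, LoanDate, Publisher}.
Every FD has a superkey on the left, so the relation is in BCNF.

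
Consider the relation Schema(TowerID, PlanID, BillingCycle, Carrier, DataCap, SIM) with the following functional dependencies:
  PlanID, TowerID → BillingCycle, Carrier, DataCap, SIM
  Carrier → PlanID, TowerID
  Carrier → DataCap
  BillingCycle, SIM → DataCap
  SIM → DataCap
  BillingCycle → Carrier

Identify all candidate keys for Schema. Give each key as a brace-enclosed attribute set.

{BillingCycle}, {Carrier}, {PlanID, TowerID}

{BillingCycle}⁺ = {BillingCycle, Carrier, DataCap, PlanID, SIM, TowerID} — all of the relation — so {BillingCycle} is a candidate key.
{Carrier}⁺ = {BillingCycle, Carrier, DataCap, PlanID, SIM, TowerID} — all of the relation — so {Carrier} is a candidate key.
{PlanID, TowerID}⁺ = {BillingCycle, Carrier, DataCap, PlanID, SIM, TowerID} — all of the relation — so {PlanID, TowerID} is a candidate key.
These are minimal and exhaustive — every other superkey contains one of them.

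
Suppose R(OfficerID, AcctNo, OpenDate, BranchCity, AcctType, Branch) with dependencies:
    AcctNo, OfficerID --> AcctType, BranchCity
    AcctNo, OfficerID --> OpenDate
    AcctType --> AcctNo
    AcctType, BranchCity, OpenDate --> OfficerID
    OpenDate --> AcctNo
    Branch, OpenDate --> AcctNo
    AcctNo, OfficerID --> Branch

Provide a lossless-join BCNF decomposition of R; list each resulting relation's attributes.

Candidate keys of the original relation: {AcctNo, OfficerID}, {AcctType, BranchCity, OpenDate}, {AcctType, OfficerID}, {OfficerID, OpenDate}.
Within {AcctNo, AcctType, Branch, BranchCity, OfficerID, OpenDate}: {AcctType}⁺ ∩ {AcctNo, AcctType, Branch, BranchCity, OfficerID, OpenDate} = {AcctNo, AcctType}, not the whole set, so AcctType --> AcctNo violates BCNF; decompose into {AcctNo, AcctType} and {AcctType, Branch, BranchCity, OfficerID, OpenDate}.
{AcctNo, AcctType}: every determinant is a superkey — BCNF.
{AcctType, Branch, BranchCity, OfficerID, OpenDate}: every determinant is a superkey — BCNF.

{AcctNo, AcctType}; {AcctType, Branch, BranchCity, OfficerID, OpenDate}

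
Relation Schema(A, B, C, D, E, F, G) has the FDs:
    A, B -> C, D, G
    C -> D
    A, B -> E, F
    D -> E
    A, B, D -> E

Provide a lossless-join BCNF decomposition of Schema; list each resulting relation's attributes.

{A, B, C, F, G}; {C, D}; {D, E}

Candidate key of the original relation: {A, B}.
{A, B, C, D, E, F, G}: {C} determines {C, D, E} here but is not a superkey — split on C -> D, E, giving {C, D, E} and {A, B, C, F, G}.
{C, D, E}: {D} determines {D, E} here but is not a superkey — split on D -> E, giving {D, E} and {C, D}.
{D, E}: every determinant is a superkey — BCNF.
{C, D}: every determinant is a superkey — BCNF.
{A, B, C, F, G}: every determinant is a superkey — BCNF.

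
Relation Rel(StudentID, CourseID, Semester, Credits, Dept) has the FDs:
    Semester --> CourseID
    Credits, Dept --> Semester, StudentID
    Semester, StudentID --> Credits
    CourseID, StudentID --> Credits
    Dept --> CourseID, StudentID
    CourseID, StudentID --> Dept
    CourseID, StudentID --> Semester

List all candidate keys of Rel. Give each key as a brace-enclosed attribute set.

{Dept}⁺ = {CourseID, Credits, Dept, Semester, StudentID} — all of the relation — so {Dept} is a candidate key.
{CourseID, StudentID}⁺ = {CourseID, Credits, Dept, Semester, StudentID} — all of the relation — so {CourseID, StudentID} is a candidate key.
{Semester, StudentID}⁺ = {CourseID, Credits, Dept, Semester, StudentID} — all of the relation — so {Semester, StudentID} is a candidate key.
No proper subset of any of these is a key, and no other minimal superkey exists.

{CourseID, StudentID}, {Dept}, {Semester, StudentID}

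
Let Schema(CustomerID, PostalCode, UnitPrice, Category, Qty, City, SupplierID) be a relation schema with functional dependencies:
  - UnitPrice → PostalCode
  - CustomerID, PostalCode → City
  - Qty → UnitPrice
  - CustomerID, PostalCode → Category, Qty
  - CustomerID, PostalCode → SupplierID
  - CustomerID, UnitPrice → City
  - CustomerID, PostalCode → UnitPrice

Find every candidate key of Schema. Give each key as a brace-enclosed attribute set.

{CustomerID} never appears on the right of any FD, so every key must include it.
{CustomerID, PostalCode}⁺ = {Category, City, CustomerID, PostalCode, Qty, SupplierID, UnitPrice}, which is every attribute, so {CustomerID, PostalCode} is a candidate key.
{CustomerID, Qty}⁺ = {Category, City, CustomerID, PostalCode, Qty, SupplierID, UnitPrice}, which is every attribute, so {CustomerID, Qty} is a candidate key.
{CustomerID, UnitPrice}⁺ = {Category, City, CustomerID, PostalCode, Qty, SupplierID, UnitPrice}, which is every attribute, so {CustomerID, UnitPrice} is a candidate key.
No proper subset of any of these is a key, and no other minimal superkey exists.

{CustomerID, PostalCode}, {CustomerID, Qty}, {CustomerID, UnitPrice}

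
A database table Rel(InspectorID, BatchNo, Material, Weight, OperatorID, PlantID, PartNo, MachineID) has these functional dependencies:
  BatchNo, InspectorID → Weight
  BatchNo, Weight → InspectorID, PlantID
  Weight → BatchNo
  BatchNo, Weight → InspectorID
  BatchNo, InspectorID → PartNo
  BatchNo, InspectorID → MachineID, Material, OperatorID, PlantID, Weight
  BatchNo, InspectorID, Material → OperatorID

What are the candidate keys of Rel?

{BatchNo, InspectorID}, {Weight}

{Weight}⁺ = {BatchNo, InspectorID, MachineID, Material, OperatorID, PartNo, PlantID, Weight} — all of the relation — so {Weight} is a candidate key.
{BatchNo, InspectorID}⁺ = {BatchNo, InspectorID, MachineID, Material, OperatorID, PartNo, PlantID, Weight} — all of the relation — so {BatchNo, InspectorID} is a candidate key.
These are minimal and exhaustive — every other superkey contains one of them.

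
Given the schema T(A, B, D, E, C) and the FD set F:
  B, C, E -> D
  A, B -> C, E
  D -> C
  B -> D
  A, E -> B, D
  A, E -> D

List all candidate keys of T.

No FD produces {A}, so it must be in every candidate key.
{A, B}⁺ = {A, B, C, D, E}, which is every attribute, so {A, B} is a candidate key.
{A, E}⁺ = {A, B, C, D, E}, which is every attribute, so {A, E} is a candidate key.
Any other superkey properly contains one of these, so there are no further candidate keys.

{A, B}, {A, E}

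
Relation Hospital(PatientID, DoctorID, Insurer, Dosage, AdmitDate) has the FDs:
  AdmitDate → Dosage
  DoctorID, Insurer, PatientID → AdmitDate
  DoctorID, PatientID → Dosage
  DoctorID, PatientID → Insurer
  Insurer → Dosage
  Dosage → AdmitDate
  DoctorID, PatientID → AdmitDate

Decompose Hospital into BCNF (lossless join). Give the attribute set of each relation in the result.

{AdmitDate, Dosage}; {AdmitDate, Insurer}; {DoctorID, Insurer, PatientID}

Candidate key of the original relation: {DoctorID, PatientID}.
Within {AdmitDate, DoctorID, Dosage, Insurer, PatientID}: {AdmitDate}⁺ ∩ {AdmitDate, DoctorID, Dosage, Insurer, PatientID} = {AdmitDate, Dosage}, not the whole set, so AdmitDate → Dosage violates BCNF; decompose into {AdmitDate, Dosage} and {AdmitDate, DoctorID, Insurer, PatientID}.
{AdmitDate, Dosage} is in BCNF.
Within {AdmitDate, DoctorID, Insurer, PatientID}: {Insurer}⁺ ∩ {AdmitDate, DoctorID, Insurer, PatientID} = {AdmitDate, Insurer}, not the whole set, so Insurer → AdmitDate violates BCNF; decompose into {AdmitDate, Insurer} and {DoctorID, Insurer, PatientID}.
{AdmitDate, Insurer} is in BCNF.
{DoctorID, Insurer, PatientID} is in BCNF.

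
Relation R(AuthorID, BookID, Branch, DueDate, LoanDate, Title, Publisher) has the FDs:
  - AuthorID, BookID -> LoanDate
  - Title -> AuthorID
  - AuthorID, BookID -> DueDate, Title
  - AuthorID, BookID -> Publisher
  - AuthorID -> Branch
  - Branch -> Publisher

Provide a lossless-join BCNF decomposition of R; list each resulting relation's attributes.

{AuthorID, Branch}; {AuthorID, Title}; {BookID, DueDate, LoanDate, Title}; {Branch, Publisher}

Candidate keys of the original relation: {AuthorID, BookID}, {BookID, Title}.
{AuthorID, BookID, Branch, DueDate, LoanDate, Publisher, Title}: {Title} determines {AuthorID, Branch, Publisher, Title} here but is not a superkey — split on Title -> AuthorID, Branch, Publisher, giving {AuthorID, Branch, Publisher, Title} and {BookID, DueDate, LoanDate, Title}.
{AuthorID, Branch, Publisher, Title}: {AuthorID} determines {AuthorID, Branch, Publisher} here but is not a superkey — split on AuthorID -> Branch, Publisher, giving {AuthorID, Branch, Publisher} and {AuthorID, Title}.
{AuthorID, Branch, Publisher}: {Branch} determines {Branch, Publisher} here but is not a superkey — split on Branch -> Publisher, giving {Branch, Publisher} and {AuthorID, Branch}.
{Branch, Publisher} is in BCNF.
{AuthorID, Branch} is in BCNF.
{AuthorID, Title} is in BCNF.
{BookID, DueDate, LoanDate, Title} is in BCNF.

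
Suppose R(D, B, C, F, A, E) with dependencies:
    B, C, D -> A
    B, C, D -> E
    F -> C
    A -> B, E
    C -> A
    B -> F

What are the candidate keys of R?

No FD produces {D}, so it must be in every candidate key.
{A, D} is a candidate key since {A, D}⁺ = {A, B, C, D, E, F} covers every attribute.
{B, D} is a candidate key since {B, D}⁺ = {A, B, C, D, E, F} covers every attribute.
{C, D} is a candidate key since {C, D}⁺ = {A, B, C, D, E, F} covers every attribute.
{D, F} is a candidate key since {D, F}⁺ = {A, B, C, D, E, F} covers every attribute.
No proper subset of any of these is a key, and no other minimal superkey exists.

{A, D}, {B, D}, {C, D}, {D, F}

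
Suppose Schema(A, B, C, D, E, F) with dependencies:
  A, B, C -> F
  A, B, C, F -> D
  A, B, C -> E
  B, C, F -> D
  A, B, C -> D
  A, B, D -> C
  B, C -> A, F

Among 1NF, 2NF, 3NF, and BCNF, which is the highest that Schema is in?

Candidate keys: {A, B, D}, {B, C}. Prime attributes: {A, B, C, D}.
Every FD has a superkey on the left, so the relation is in BCNF.

BCNF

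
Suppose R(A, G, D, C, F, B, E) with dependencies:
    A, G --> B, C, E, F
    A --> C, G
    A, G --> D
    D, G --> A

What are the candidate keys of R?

{A}, {D, G}

{A}⁺ = {A, B, C, D, E, F, G} — all of the relation — so {A} is a candidate key.
{D, G}⁺ = {A, B, C, D, E, F, G} — all of the relation — so {D, G} is a candidate key.
These are minimal and exhaustive — every other superkey contains one of them.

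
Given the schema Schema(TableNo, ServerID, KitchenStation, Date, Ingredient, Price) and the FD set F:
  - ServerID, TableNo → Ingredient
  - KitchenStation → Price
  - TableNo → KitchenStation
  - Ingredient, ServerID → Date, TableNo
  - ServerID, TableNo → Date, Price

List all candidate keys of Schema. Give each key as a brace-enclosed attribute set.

No FD produces {ServerID}, so it must be in every candidate key.
{Ingredient, ServerID}⁺ = {Date, Ingredient, KitchenStation, Price, ServerID, TableNo} — all of the relation — so {Ingredient, ServerID} is a candidate key.
{ServerID, TableNo}⁺ = {Date, Ingredient, KitchenStation, Price, ServerID, TableNo} — all of the relation — so {ServerID, TableNo} is a candidate key.
No proper subset of any of these is a key, and no other minimal superkey exists.

{Ingredient, ServerID}, {ServerID, TableNo}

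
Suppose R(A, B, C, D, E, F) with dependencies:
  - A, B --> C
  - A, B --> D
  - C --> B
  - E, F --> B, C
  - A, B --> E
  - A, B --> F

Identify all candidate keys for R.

No FD produces {A}, so it must be in every candidate key.
{A, B} is a candidate key since {A, B}⁺ = {A, B, C, D, E, F} covers every attribute.
{A, C} is a candidate key since {A, C}⁺ = {A, B, C, D, E, F} covers every attribute.
{A, E, F} is a candidate key since {A, E, F}⁺ = {A, B, C, D, E, F} covers every attribute.
Any other superkey properly contains one of these, so there are no further candidate keys.

{A, B}, {A, C}, {A, E, F}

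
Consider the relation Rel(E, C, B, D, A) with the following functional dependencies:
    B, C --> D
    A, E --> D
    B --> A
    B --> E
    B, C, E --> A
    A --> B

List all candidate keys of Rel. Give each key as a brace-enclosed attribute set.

Attributes never on any right-hand side: {C} — every candidate key must contain it.
Closure of {A, C} is {A, B, C, D, E}, the whole schema; {A, C} is a candidate key.
Closure of {B, C} is {A, B, C, D, E}, the whole schema; {B, C} is a candidate key.
These are minimal and exhaustive — every other superkey contains one of them.

{A, C}, {B, C}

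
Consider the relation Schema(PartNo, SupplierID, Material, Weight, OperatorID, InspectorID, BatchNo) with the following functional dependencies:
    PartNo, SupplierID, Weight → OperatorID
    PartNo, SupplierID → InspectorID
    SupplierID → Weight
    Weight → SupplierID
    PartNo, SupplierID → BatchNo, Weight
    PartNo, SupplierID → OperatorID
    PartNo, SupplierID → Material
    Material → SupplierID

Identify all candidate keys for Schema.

{PartNo} never appears on the right of any FD, so every key must include it.
{Material, PartNo}⁺ = {BatchNo, InspectorID, Material, OperatorID, PartNo, SupplierID, Weight}, which is every attribute, so {Material, PartNo} is a candidate key.
{PartNo, SupplierID}⁺ = {BatchNo, InspectorID, Material, OperatorID, PartNo, SupplierID, Weight}, which is every attribute, so {PartNo, SupplierID} is a candidate key.
{PartNo, Weight}⁺ = {BatchNo, InspectorID, Material, OperatorID, PartNo, SupplierID, Weight}, which is every attribute, so {PartNo, Weight} is a candidate key.
Any other superkey properly contains one of these, so there are no further candidate keys.

{Material, PartNo}, {PartNo, SupplierID}, {PartNo, Weight}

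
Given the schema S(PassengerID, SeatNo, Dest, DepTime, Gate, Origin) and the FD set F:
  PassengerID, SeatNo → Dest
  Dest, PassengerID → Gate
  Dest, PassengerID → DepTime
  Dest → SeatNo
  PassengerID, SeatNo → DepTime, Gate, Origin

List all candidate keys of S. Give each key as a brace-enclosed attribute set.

Attributes never on any right-hand side: {PassengerID} — every candidate key must contain it.
{Dest, PassengerID} is a candidate key since {Dest, PassengerID}⁺ = {DepTime, Dest, Gate, Origin, PassengerID, SeatNo} covers every attribute.
{PassengerID, SeatNo} is a candidate key since {PassengerID, SeatNo}⁺ = {DepTime, Dest, Gate, Origin, PassengerID, SeatNo} covers every attribute.
Any other superkey properly contains one of these, so there are no further candidate keys.

{Dest, PassengerID}, {PassengerID, SeatNo}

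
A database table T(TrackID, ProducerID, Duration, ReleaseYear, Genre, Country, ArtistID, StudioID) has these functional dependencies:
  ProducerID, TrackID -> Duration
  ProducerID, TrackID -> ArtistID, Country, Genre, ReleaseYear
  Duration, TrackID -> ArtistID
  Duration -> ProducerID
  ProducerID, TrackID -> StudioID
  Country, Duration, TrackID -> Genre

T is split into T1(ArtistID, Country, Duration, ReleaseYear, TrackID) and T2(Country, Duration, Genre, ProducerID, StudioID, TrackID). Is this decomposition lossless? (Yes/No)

T1 ∩ T2 = {Country, Duration, TrackID}; its closure under F is {ArtistID, Country, Duration, Genre, ProducerID, ReleaseYear, StudioID, TrackID}.
Since T1 ⊆ {ArtistID, Country, Duration, Genre, ProducerID, ReleaseYear, StudioID, TrackID}, the intersection is a superkey of T1; the decomposition is lossless.

Yes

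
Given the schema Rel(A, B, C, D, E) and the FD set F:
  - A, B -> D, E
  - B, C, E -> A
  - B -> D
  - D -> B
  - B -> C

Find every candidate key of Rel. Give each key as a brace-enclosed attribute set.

{A, B}, {A, D}, {B, E}, {D, E}

Closure of {A, B} is {A, B, C, D, E}, the whole schema; {A, B} is a candidate key.
Closure of {A, D} is {A, B, C, D, E}, the whole schema; {A, D} is a candidate key.
Closure of {B, E} is {A, B, C, D, E}, the whole schema; {B, E} is a candidate key.
Closure of {D, E} is {A, B, C, D, E}, the whole schema; {D, E} is a candidate key.
No proper subset of any of these is a key, and no other minimal superkey exists.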